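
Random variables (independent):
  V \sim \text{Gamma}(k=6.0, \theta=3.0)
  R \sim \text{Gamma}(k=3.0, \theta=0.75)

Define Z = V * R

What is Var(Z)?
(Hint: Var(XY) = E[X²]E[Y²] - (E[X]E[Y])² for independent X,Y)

Var(XY) = E[X²]E[Y²] - (E[X]E[Y])²
E[V] = 18, Var(V) = 54
E[R] = 2.25, Var(R) = 1.6875
E[V²] = 54 + 18² = 378
E[R²] = 1.6875 + 2.25² = 6.75
Var(Z) = 378*6.75 - (18*2.25)²
= 2551.5 - 1640.25 = 911.25

911.25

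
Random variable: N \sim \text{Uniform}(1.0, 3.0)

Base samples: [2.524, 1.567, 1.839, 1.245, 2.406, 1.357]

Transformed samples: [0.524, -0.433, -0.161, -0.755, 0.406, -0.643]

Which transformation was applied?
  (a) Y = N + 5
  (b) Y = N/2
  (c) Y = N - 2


Checking option (c) Y = N - 2:
  N = 2.524 -> Y = 0.524 ✓
  N = 1.567 -> Y = -0.433 ✓
  N = 1.839 -> Y = -0.161 ✓
All samples match this transformation.

(c) N - 2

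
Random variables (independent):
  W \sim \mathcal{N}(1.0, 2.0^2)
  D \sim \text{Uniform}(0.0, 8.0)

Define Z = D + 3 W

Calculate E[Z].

E[Z] = 3*E[W] + 1*E[D]
E[W] = 1
E[D] = 4
E[Z] = 3*1 + 1*4 = 7

7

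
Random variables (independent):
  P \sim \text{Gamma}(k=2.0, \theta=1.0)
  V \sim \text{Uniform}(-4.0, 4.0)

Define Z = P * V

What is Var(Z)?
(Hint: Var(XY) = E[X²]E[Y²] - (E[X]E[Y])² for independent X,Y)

Var(XY) = E[X²]E[Y²] - (E[X]E[Y])²
E[P] = 2, Var(P) = 2
E[V] = 0, Var(V) = 5.3333333
E[P²] = 2 + 2² = 6
E[V²] = 5.3333333 + 0² = 5.3333333
Var(Z) = 6*5.3333333 - (2*0)²
= 32 - 0 = 32

32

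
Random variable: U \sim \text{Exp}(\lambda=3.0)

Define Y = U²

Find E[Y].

Using E[X²] = Var(X) + (E[X])²:
E[U] = 0.33333333
Var(U) = 1/3.0^2 = 0.11111111
E[U²] = 0.11111111 + 0.33333333² = 0.11111111 + 0.11111111 = 0.22222222

0.22222222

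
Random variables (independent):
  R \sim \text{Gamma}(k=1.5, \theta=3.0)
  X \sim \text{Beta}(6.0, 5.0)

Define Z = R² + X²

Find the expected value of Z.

E[Z] = E[R²] + E[X²]
E[R²] = Var(R) + E[R]² = 13.5 + 20.25 = 33.75
E[X²] = Var(X) + E[X]² = 0.020661157 + 0.29752066 = 0.31818182
E[Z] = 33.75 + 0.31818182 = 34.068182

34.068182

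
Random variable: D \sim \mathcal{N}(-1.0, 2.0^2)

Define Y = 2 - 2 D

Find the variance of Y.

For Y = aD + b: Var(Y) = a² * Var(D)
Var(D) = 2.0^2 = 4
Var(Y) = (-2)² * 4 = 4 * 4 = 16

16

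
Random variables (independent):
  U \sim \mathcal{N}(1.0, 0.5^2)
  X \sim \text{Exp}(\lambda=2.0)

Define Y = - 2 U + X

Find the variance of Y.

For independent RVs: Var(aX + bY) = a²Var(X) + b²Var(Y)
Var(U) = 0.25
Var(X) = 0.25
Var(Y) = (-2)²*0.25 + 1²*0.25
= 4*0.25 + 1*0.25 = 1.25

1.25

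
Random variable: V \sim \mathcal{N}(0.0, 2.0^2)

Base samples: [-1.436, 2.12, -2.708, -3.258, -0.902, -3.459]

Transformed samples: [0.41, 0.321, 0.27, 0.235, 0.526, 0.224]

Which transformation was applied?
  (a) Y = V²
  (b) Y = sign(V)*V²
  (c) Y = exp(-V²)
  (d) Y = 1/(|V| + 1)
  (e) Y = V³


Checking option (d) Y = 1/(|V| + 1):
  V = -1.436 -> Y = 0.41 ✓
  V = 2.12 -> Y = 0.321 ✓
  V = -2.708 -> Y = 0.27 ✓
All samples match this transformation.

(d) 1/(|V| + 1)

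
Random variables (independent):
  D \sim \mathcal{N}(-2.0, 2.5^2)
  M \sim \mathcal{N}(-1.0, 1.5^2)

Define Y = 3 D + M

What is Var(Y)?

For independent RVs: Var(aX + bY) = a²Var(X) + b²Var(Y)
Var(D) = 6.25
Var(M) = 2.25
Var(Y) = 3²*6.25 + 1²*2.25
= 9*6.25 + 1*2.25 = 58.5

58.5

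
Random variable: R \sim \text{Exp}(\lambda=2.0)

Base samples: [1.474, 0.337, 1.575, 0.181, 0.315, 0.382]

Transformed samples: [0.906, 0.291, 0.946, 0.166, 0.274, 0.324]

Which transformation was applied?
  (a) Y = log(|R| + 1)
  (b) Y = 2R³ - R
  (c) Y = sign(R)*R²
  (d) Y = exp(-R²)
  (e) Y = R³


Checking option (a) Y = log(|R| + 1):
  R = 1.474 -> Y = 0.906 ✓
  R = 0.337 -> Y = 0.291 ✓
  R = 1.575 -> Y = 0.946 ✓
All samples match this transformation.

(a) log(|R| + 1)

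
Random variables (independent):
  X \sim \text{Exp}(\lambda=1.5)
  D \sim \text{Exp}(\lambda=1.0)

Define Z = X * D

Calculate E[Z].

For independent RVs: E[XY] = E[X]*E[Y]
E[X] = 0.66666667
E[D] = 1
E[Z] = 0.66666667 * 1 = 0.66666667

0.66666667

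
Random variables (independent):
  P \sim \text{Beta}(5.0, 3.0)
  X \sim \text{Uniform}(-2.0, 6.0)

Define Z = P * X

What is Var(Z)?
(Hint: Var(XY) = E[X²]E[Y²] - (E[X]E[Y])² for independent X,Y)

Var(XY) = E[X²]E[Y²] - (E[X]E[Y])²
E[P] = 0.625, Var(P) = 0.026041667
E[X] = 2, Var(X) = 5.3333333
E[P²] = 0.026041667 + 0.625² = 0.41666667
E[X²] = 5.3333333 + 2² = 9.3333333
Var(Z) = 0.41666667*9.3333333 - (0.625*2)²
= 3.8888889 - 1.5625 = 2.3263889

2.3263889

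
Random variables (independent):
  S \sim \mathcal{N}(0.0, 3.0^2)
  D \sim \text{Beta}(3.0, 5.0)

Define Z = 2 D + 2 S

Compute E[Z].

E[Z] = 2*E[S] + 2*E[D]
E[S] = 0
E[D] = 0.375
E[Z] = 2*0 + 2*0.375 = 0.75

0.75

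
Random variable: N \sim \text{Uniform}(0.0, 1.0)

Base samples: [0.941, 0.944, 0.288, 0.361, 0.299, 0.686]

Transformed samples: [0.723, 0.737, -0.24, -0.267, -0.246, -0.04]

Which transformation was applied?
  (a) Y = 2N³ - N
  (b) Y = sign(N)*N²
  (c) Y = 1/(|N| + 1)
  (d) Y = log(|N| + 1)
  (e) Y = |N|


Checking option (a) Y = 2N³ - N:
  N = 0.941 -> Y = 0.723 ✓
  N = 0.944 -> Y = 0.737 ✓
  N = 0.288 -> Y = -0.24 ✓
All samples match this transformation.

(a) 2N³ - N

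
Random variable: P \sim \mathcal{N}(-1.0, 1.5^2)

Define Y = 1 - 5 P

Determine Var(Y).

For Y = aP + b: Var(Y) = a² * Var(P)
Var(P) = 1.5^2 = 2.25
Var(Y) = (-5)² * 2.25 = 25 * 2.25 = 56.25

56.25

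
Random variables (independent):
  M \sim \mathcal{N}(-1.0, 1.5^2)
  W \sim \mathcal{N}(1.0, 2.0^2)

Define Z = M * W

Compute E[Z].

For independent RVs: E[XY] = E[X]*E[Y]
E[M] = -1
E[W] = 1
E[Z] = -1 * 1 = -1

-1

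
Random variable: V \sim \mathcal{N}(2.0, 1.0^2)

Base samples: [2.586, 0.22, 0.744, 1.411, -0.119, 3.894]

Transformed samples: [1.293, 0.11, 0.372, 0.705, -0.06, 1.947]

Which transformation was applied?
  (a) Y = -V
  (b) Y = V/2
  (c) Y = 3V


Checking option (b) Y = V/2:
  V = 2.586 -> Y = 1.293 ✓
  V = 0.22 -> Y = 0.11 ✓
  V = 0.744 -> Y = 0.372 ✓
All samples match this transformation.

(b) V/2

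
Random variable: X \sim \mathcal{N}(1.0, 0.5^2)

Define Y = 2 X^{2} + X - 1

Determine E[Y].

E[Y] = 2*E[X²] + 1*E[X] - 1
E[X] = 1
E[X²] = Var(X) + (E[X])² = 0.25 + 1 = 1.25
E[Y] = 2*1.25 + 1*1 - 1 = 2.5

2.5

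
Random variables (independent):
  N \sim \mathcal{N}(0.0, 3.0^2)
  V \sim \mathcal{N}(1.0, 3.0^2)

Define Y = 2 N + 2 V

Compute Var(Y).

For independent RVs: Var(aX + bY) = a²Var(X) + b²Var(Y)
Var(N) = 9
Var(V) = 9
Var(Y) = 2²*9 + 2²*9
= 4*9 + 4*9 = 72

72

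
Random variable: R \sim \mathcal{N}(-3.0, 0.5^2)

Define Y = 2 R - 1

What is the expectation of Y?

For Y = 2R - 1:
E[Y] = 2 * E[R] - 1
E[R] = -3.0 = -3
E[Y] = 2 * (-3) - 1 = -7

-7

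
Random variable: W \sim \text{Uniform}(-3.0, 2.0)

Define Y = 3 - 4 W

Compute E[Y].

For Y = -4W + 3:
E[Y] = -4 * E[W] + 3
E[W] = (-3 + 2)/2 = -0.5
E[Y] = -4 * (-0.5) + 3 = 5

5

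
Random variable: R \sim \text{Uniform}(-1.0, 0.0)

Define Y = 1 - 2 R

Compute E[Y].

For Y = -2R + 1:
E[Y] = -2 * E[R] + 1
E[R] = (-1 + 0)/2 = -0.5
E[Y] = -2 * (-0.5) + 1 = 2

2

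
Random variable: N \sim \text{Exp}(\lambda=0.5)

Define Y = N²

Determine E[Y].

E[N²] = Var(N) + (E[N])² = 4 + 4 = 8

8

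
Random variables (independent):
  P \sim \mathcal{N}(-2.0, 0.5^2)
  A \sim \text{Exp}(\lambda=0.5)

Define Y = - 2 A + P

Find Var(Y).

For independent RVs: Var(aX + bY) = a²Var(X) + b²Var(Y)
Var(P) = 0.25
Var(A) = 4
Var(Y) = 1²*0.25 + (-2)²*4
= 1*0.25 + 4*4 = 16.25

16.25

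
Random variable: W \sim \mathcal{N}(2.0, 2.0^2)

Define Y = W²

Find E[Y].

E[W²] = Var(W) + (E[W])² = 4 + 4 = 8

8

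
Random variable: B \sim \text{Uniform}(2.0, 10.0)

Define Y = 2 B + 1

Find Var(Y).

For Y = aB + b: Var(Y) = a² * Var(B)
Var(B) = (10 - 2)^2/12 = 5.3333333
Var(Y) = 2² * 5.3333333 = 4 * 5.3333333 = 21.333333

21.333333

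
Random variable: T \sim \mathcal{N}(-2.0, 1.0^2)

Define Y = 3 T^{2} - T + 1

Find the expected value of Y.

E[Y] = 3*E[T²] - 1*E[T] + 1
E[T] = -2
E[T²] = Var(T) + (E[T])² = 1 + 4 = 5
E[Y] = 3*5 - 1*(-2) + 1 = 18

18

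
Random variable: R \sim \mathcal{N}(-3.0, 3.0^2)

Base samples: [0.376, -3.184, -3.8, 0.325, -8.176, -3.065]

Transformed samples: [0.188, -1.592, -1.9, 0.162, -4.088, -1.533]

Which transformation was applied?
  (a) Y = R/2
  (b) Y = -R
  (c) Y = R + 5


Checking option (a) Y = R/2:
  R = 0.376 -> Y = 0.188 ✓
  R = -3.184 -> Y = -1.592 ✓
  R = -3.8 -> Y = -1.9 ✓
All samples match this transformation.

(a) R/2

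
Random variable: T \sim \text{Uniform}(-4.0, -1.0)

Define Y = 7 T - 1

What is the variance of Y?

For Y = aT + b: Var(Y) = a² * Var(T)
Var(T) = (-1 + 4)^2/12 = 0.75
Var(Y) = 7² * 0.75 = 49 * 0.75 = 36.75

36.75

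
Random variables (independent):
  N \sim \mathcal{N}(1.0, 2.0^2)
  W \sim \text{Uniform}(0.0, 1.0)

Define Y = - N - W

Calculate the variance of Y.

For independent RVs: Var(aX + bY) = a²Var(X) + b²Var(Y)
Var(N) = 4
Var(W) = 0.083333333
Var(Y) = (-1)²*4 + (-1)²*0.083333333
= 1*4 + 1*0.083333333 = 4.0833333

4.0833333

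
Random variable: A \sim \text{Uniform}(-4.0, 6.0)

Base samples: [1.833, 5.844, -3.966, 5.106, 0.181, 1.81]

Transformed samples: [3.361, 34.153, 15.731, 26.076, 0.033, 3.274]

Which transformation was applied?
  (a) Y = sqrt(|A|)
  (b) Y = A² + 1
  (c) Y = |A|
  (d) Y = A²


Checking option (d) Y = A²:
  A = 1.833 -> Y = 3.361 ✓
  A = 5.844 -> Y = 34.153 ✓
  A = -3.966 -> Y = 15.731 ✓
All samples match this transformation.

(d) A²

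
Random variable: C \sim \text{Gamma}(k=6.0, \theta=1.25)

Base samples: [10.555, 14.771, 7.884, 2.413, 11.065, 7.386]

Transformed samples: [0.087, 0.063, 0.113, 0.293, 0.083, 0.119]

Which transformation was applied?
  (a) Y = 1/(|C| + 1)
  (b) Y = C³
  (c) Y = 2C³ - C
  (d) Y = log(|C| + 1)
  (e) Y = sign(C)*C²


Checking option (a) Y = 1/(|C| + 1):
  C = 10.555 -> Y = 0.087 ✓
  C = 14.771 -> Y = 0.063 ✓
  C = 7.884 -> Y = 0.113 ✓
All samples match this transformation.

(a) 1/(|C| + 1)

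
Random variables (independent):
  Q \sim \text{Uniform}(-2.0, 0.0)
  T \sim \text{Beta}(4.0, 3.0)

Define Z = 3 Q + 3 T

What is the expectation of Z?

E[Z] = 3*E[Q] + 3*E[T]
E[Q] = -1
E[T] = 0.57142857
E[Z] = 3*(-1) + 3*0.57142857 = -1.2857143

-1.2857143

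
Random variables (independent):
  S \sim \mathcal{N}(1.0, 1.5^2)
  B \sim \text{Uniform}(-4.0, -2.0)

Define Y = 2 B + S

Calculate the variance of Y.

For independent RVs: Var(aX + bY) = a²Var(X) + b²Var(Y)
Var(S) = 2.25
Var(B) = 0.33333333
Var(Y) = 1²*2.25 + 2²*0.33333333
= 1*2.25 + 4*0.33333333 = 3.5833333

3.5833333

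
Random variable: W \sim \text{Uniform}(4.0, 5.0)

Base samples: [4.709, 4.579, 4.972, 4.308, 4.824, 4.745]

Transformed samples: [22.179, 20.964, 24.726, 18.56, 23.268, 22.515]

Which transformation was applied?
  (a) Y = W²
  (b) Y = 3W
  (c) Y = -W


Checking option (a) Y = W²:
  W = 4.709 -> Y = 22.179 ✓
  W = 4.579 -> Y = 20.964 ✓
  W = 4.972 -> Y = 24.726 ✓
All samples match this transformation.

(a) W²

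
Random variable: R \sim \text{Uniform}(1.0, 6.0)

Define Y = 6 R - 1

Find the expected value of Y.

For Y = 6R - 1:
E[Y] = 6 * E[R] - 1
E[R] = (1 + 6)/2 = 3.5
E[Y] = 6 * 3.5 - 1 = 20

20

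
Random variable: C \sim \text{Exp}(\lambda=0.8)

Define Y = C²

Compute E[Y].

Using E[X²] = Var(X) + (E[X])²:
E[C] = 1.25
Var(C) = 1/0.8^2 = 1.5625
E[C²] = 1.5625 + 1.25² = 1.5625 + 1.5625 = 3.125

3.125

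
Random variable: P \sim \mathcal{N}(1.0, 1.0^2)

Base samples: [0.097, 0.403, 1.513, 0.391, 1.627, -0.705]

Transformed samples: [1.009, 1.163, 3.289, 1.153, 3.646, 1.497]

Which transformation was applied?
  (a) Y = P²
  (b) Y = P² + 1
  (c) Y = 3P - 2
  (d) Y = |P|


Checking option (b) Y = P² + 1:
  P = 0.097 -> Y = 1.009 ✓
  P = 0.403 -> Y = 1.163 ✓
  P = 1.513 -> Y = 3.289 ✓
All samples match this transformation.

(b) P² + 1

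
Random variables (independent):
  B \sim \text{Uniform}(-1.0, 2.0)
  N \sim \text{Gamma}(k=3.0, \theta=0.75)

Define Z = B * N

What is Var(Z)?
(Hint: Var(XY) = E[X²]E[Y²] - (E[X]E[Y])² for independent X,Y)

Var(XY) = E[X²]E[Y²] - (E[X]E[Y])²
E[B] = 0.5, Var(B) = 0.75
E[N] = 2.25, Var(N) = 1.6875
E[B²] = 0.75 + 0.5² = 1
E[N²] = 1.6875 + 2.25² = 6.75
Var(Z) = 1*6.75 - (0.5*2.25)²
= 6.75 - 1.265625 = 5.484375

5.484375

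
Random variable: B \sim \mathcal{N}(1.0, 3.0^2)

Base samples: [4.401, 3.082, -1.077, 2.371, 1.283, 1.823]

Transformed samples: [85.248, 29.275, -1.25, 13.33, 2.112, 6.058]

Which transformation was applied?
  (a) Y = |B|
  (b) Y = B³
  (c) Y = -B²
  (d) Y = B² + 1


Checking option (b) Y = B³:
  B = 4.401 -> Y = 85.248 ✓
  B = 3.082 -> Y = 29.275 ✓
  B = -1.077 -> Y = -1.25 ✓
All samples match this transformation.

(b) B³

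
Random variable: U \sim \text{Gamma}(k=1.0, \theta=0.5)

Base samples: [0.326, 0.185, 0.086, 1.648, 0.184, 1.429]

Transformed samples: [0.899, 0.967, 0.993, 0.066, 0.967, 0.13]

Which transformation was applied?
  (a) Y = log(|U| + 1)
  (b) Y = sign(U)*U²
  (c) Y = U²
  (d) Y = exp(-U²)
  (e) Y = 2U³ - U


Checking option (d) Y = exp(-U²):
  U = 0.326 -> Y = 0.899 ✓
  U = 0.185 -> Y = 0.967 ✓
  U = 0.086 -> Y = 0.993 ✓
All samples match this transformation.

(d) exp(-U²)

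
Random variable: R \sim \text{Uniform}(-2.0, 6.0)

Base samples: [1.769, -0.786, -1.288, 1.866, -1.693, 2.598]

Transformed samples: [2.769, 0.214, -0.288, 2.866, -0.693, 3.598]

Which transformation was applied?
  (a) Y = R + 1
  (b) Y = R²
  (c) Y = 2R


Checking option (a) Y = R + 1:
  R = 1.769 -> Y = 2.769 ✓
  R = -0.786 -> Y = 0.214 ✓
  R = -1.288 -> Y = -0.288 ✓
All samples match this transformation.

(a) R + 1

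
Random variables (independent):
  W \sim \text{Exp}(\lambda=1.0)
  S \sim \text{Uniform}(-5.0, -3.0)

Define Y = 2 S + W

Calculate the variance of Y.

For independent RVs: Var(aX + bY) = a²Var(X) + b²Var(Y)
Var(W) = 1
Var(S) = 0.33333333
Var(Y) = 1²*1 + 2²*0.33333333
= 1*1 + 4*0.33333333 = 2.3333333

2.3333333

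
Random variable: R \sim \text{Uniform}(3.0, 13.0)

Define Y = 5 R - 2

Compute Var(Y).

For Y = aR + b: Var(Y) = a² * Var(R)
Var(R) = (13 - 3)^2/12 = 8.3333333
Var(Y) = 5² * 8.3333333 = 25 * 8.3333333 = 208.33333

208.33333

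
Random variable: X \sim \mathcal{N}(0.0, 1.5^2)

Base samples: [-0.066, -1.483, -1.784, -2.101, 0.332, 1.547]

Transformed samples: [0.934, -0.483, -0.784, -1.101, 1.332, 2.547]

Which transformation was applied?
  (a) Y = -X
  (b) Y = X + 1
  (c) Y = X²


Checking option (b) Y = X + 1:
  X = -0.066 -> Y = 0.934 ✓
  X = -1.483 -> Y = -0.483 ✓
  X = -1.784 -> Y = -0.784 ✓
All samples match this transformation.

(b) X + 1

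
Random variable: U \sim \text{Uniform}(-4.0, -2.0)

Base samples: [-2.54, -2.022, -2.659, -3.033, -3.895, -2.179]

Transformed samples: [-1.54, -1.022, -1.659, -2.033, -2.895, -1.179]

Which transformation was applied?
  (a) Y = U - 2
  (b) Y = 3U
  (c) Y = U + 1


Checking option (c) Y = U + 1:
  U = -2.54 -> Y = -1.54 ✓
  U = -2.022 -> Y = -1.022 ✓
  U = -2.659 -> Y = -1.659 ✓
All samples match this transformation.

(c) U + 1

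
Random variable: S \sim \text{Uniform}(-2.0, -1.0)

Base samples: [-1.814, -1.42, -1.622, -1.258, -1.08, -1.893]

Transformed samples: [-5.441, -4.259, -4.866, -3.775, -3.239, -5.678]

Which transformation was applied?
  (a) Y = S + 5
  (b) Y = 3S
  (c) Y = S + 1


Checking option (b) Y = 3S:
  S = -1.814 -> Y = -5.441 ✓
  S = -1.42 -> Y = -4.259 ✓
  S = -1.622 -> Y = -4.866 ✓
All samples match this transformation.

(b) 3S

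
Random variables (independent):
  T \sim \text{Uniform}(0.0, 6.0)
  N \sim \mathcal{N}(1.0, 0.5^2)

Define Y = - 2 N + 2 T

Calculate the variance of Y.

For independent RVs: Var(aX + bY) = a²Var(X) + b²Var(Y)
Var(T) = 3
Var(N) = 0.25
Var(Y) = 2²*3 + (-2)²*0.25
= 4*3 + 4*0.25 = 13

13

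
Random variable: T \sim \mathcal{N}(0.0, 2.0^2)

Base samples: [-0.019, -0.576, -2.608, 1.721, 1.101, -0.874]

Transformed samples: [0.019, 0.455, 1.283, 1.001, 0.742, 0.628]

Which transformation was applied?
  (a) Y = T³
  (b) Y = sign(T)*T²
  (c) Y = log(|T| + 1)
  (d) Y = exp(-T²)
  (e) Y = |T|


Checking option (c) Y = log(|T| + 1):
  T = -0.019 -> Y = 0.019 ✓
  T = -0.576 -> Y = 0.455 ✓
  T = -2.608 -> Y = 1.283 ✓
All samples match this transformation.

(c) log(|T| + 1)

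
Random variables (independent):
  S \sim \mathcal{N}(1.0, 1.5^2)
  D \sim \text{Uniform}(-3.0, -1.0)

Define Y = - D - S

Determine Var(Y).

For independent RVs: Var(aX + bY) = a²Var(X) + b²Var(Y)
Var(S) = 2.25
Var(D) = 0.33333333
Var(Y) = (-1)²*2.25 + (-1)²*0.33333333
= 1*2.25 + 1*0.33333333 = 2.5833333

2.5833333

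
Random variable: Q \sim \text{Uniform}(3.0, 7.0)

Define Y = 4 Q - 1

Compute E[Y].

For Y = 4Q - 1:
E[Y] = 4 * E[Q] - 1
E[Q] = (3 + 7)/2 = 5
E[Y] = 4 * 5 - 1 = 19

19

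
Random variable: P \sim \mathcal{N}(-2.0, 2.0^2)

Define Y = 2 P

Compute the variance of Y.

For Y = aP + b: Var(Y) = a² * Var(P)
Var(P) = 2.0^2 = 4
Var(Y) = 2² * 4 = 4 * 4 = 16

16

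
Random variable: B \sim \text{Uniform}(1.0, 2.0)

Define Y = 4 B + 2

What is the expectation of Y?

For Y = 4B + 2:
E[Y] = 4 * E[B] + 2
E[B] = (1 + 2)/2 = 1.5
E[Y] = 4 * 1.5 + 2 = 8

8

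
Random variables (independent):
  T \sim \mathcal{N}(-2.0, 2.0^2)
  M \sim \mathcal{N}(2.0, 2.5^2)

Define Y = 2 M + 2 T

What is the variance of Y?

For independent RVs: Var(aX + bY) = a²Var(X) + b²Var(Y)
Var(T) = 4
Var(M) = 6.25
Var(Y) = 2²*4 + 2²*6.25
= 4*4 + 4*6.25 = 41

41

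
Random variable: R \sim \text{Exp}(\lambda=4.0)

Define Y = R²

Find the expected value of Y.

Using E[X²] = Var(X) + (E[X])²:
E[R] = 0.25
Var(R) = 1/4.0^2 = 0.0625
E[R²] = 0.0625 + 0.25² = 0.0625 + 0.0625 = 0.125

0.125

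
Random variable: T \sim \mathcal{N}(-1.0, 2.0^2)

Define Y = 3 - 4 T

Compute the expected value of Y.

For Y = -4T + 3:
E[Y] = -4 * E[T] + 3
E[T] = -1.0 = -1
E[Y] = -4 * (-1) + 3 = 7

7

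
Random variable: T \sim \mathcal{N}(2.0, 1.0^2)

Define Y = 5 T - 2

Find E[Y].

For Y = 5T - 2:
E[Y] = 5 * E[T] - 2
E[T] = 2.0 = 2
E[Y] = 5 * 2 - 2 = 8

8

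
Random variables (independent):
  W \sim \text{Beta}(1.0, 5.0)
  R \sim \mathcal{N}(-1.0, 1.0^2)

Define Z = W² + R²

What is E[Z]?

E[Z] = E[W²] + E[R²]
E[W²] = Var(W) + E[W]² = 0.01984127 + 0.027777778 = 0.047619048
E[R²] = Var(R) + E[R]² = 1 + 1 = 2
E[Z] = 0.047619048 + 2 = 2.047619

2.047619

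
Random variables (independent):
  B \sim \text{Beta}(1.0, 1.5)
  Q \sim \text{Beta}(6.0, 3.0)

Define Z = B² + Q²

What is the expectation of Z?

E[Z] = E[B²] + E[Q²]
E[B²] = Var(B) + E[B]² = 0.068571429 + 0.16 = 0.22857143
E[Q²] = Var(Q) + E[Q]² = 0.022222222 + 0.44444444 = 0.46666667
E[Z] = 0.22857143 + 0.46666667 = 0.6952381

0.6952381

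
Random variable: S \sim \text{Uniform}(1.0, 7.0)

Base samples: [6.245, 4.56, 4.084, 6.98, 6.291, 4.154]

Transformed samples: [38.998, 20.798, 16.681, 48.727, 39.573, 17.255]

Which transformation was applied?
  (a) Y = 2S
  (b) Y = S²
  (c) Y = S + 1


Checking option (b) Y = S²:
  S = 6.245 -> Y = 38.998 ✓
  S = 4.56 -> Y = 20.798 ✓
  S = 4.084 -> Y = 16.681 ✓
All samples match this transformation.

(b) S²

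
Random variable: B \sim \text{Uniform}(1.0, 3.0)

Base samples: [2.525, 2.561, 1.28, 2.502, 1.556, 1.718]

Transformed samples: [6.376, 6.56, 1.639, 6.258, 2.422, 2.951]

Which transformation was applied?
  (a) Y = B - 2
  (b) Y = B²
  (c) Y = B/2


Checking option (b) Y = B²:
  B = 2.525 -> Y = 6.376 ✓
  B = 2.561 -> Y = 6.56 ✓
  B = 1.28 -> Y = 1.639 ✓
All samples match this transformation.

(b) B²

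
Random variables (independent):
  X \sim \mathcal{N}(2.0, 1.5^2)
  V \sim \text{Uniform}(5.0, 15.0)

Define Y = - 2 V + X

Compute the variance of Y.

For independent RVs: Var(aX + bY) = a²Var(X) + b²Var(Y)
Var(X) = 2.25
Var(V) = 8.3333333
Var(Y) = 1²*2.25 + (-2)²*8.3333333
= 1*2.25 + 4*8.3333333 = 35.583333

35.583333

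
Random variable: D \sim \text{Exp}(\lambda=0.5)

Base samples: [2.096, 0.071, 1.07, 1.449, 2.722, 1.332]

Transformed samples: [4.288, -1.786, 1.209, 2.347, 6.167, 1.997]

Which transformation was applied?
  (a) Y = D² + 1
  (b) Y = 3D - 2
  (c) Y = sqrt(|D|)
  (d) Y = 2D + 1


Checking option (b) Y = 3D - 2:
  D = 2.096 -> Y = 4.288 ✓
  D = 0.071 -> Y = -1.786 ✓
  D = 1.07 -> Y = 1.209 ✓
All samples match this transformation.

(b) 3D - 2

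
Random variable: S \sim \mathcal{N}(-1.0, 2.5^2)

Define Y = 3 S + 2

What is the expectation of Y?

For Y = 3S + 2:
E[Y] = 3 * E[S] + 2
E[S] = -1.0 = -1
E[Y] = 3 * (-1) + 2 = -1

-1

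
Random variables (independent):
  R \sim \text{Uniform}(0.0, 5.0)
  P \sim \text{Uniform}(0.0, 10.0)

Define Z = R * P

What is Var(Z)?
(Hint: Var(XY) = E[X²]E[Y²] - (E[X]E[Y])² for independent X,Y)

Var(XY) = E[X²]E[Y²] - (E[X]E[Y])²
E[R] = 2.5, Var(R) = 2.0833333
E[P] = 5, Var(P) = 8.3333333
E[R²] = 2.0833333 + 2.5² = 8.3333333
E[P²] = 8.3333333 + 5² = 33.333333
Var(Z) = 8.3333333*33.333333 - (2.5*5)²
= 277.77778 - 156.25 = 121.52778

121.52778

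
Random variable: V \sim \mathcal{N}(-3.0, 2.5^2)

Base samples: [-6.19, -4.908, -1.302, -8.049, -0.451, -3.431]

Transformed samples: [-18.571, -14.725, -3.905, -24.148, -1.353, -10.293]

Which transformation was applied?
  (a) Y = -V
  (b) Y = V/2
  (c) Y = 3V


Checking option (c) Y = 3V:
  V = -6.19 -> Y = -18.571 ✓
  V = -4.908 -> Y = -14.725 ✓
  V = -1.302 -> Y = -3.905 ✓
All samples match this transformation.

(c) 3V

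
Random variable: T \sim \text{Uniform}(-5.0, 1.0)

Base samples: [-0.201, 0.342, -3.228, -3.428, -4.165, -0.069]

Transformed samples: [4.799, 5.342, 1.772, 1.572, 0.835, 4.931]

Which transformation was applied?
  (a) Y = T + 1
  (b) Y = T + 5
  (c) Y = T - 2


Checking option (b) Y = T + 5:
  T = -0.201 -> Y = 4.799 ✓
  T = 0.342 -> Y = 5.342 ✓
  T = -3.228 -> Y = 1.772 ✓
All samples match this transformation.

(b) T + 5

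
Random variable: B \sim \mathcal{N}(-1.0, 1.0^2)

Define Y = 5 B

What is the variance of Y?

For Y = aB + b: Var(Y) = a² * Var(B)
Var(B) = 1.0^2 = 1
Var(Y) = 5² * 1 = 25 * 1 = 25

25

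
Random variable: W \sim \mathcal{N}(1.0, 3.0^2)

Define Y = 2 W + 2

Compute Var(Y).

For Y = aW + b: Var(Y) = a² * Var(W)
Var(W) = 3.0^2 = 9
Var(Y) = 2² * 9 = 4 * 9 = 36

36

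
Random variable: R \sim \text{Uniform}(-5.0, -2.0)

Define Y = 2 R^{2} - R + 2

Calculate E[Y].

E[Y] = 2*E[R²] - 1*E[R] + 2
E[R] = -3.5
E[R²] = Var(R) + (E[R])² = 0.75 + 12.25 = 13
E[Y] = 2*13 - 1*(-3.5) + 2 = 31.5

31.5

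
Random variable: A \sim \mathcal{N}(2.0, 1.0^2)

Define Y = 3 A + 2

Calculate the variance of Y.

For Y = aA + b: Var(Y) = a² * Var(A)
Var(A) = 1.0^2 = 1
Var(Y) = 3² * 1 = 9 * 1 = 9

9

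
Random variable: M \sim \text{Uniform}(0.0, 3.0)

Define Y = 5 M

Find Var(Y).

For Y = aM + b: Var(Y) = a² * Var(M)
Var(M) = (3 - 0)^2/12 = 0.75
Var(Y) = 5² * 0.75 = 25 * 0.75 = 18.75

18.75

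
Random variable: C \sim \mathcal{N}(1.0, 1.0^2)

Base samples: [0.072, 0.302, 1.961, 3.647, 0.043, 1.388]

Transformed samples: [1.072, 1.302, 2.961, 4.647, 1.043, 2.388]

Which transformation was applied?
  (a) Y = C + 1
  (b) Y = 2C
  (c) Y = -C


Checking option (a) Y = C + 1:
  C = 0.072 -> Y = 1.072 ✓
  C = 0.302 -> Y = 1.302 ✓
  C = 1.961 -> Y = 2.961 ✓
All samples match this transformation.

(a) C + 1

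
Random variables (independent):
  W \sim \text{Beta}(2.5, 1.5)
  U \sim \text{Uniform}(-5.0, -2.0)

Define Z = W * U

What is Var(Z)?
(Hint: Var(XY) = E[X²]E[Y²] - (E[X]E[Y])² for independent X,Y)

Var(XY) = E[X²]E[Y²] - (E[X]E[Y])²
E[W] = 0.625, Var(W) = 0.046875
E[U] = -3.5, Var(U) = 0.75
E[W²] = 0.046875 + 0.625² = 0.4375
E[U²] = 0.75 + (-3.5)² = 13
Var(Z) = 0.4375*13 - (0.625*(-3.5))²
= 5.6875 - 4.7851562 = 0.90234375

0.90234375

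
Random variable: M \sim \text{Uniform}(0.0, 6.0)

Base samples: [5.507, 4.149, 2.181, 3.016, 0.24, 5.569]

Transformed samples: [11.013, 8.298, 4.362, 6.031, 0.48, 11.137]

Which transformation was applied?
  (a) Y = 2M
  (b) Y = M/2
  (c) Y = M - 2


Checking option (a) Y = 2M:
  M = 5.507 -> Y = 11.013 ✓
  M = 4.149 -> Y = 8.298 ✓
  M = 2.181 -> Y = 4.362 ✓
All samples match this transformation.

(a) 2M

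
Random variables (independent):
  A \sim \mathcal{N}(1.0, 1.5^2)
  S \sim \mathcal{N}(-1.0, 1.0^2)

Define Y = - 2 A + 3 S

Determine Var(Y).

For independent RVs: Var(aX + bY) = a²Var(X) + b²Var(Y)
Var(A) = 2.25
Var(S) = 1
Var(Y) = (-2)²*2.25 + 3²*1
= 4*2.25 + 9*1 = 18

18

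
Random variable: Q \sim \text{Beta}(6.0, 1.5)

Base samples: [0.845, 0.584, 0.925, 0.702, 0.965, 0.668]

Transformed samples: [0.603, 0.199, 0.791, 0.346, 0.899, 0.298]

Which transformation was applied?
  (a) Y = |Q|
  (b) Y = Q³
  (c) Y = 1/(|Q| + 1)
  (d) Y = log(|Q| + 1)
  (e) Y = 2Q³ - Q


Checking option (b) Y = Q³:
  Q = 0.845 -> Y = 0.603 ✓
  Q = 0.584 -> Y = 0.199 ✓
  Q = 0.925 -> Y = 0.791 ✓
All samples match this transformation.

(b) Q³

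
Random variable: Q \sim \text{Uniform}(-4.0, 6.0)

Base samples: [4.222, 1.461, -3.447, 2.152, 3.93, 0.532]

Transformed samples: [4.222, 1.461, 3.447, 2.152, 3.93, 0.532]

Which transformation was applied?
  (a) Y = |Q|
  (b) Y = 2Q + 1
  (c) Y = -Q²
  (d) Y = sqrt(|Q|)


Checking option (a) Y = |Q|:
  Q = 4.222 -> Y = 4.222 ✓
  Q = 1.461 -> Y = 1.461 ✓
  Q = -3.447 -> Y = 3.447 ✓
All samples match this transformation.

(a) |Q|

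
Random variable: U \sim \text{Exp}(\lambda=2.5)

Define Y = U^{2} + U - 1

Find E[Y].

E[Y] = 1*E[U²] + 1*E[U] - 1
E[U] = 0.4
E[U²] = Var(U) + (E[U])² = 0.16 + 0.16 = 0.32
E[Y] = 1*0.32 + 1*0.4 - 1 = -0.28

-0.28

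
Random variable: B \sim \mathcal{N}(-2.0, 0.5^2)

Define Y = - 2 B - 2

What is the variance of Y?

For Y = aB + b: Var(Y) = a² * Var(B)
Var(B) = 0.5^2 = 0.25
Var(Y) = (-2)² * 0.25 = 4 * 0.25 = 1

1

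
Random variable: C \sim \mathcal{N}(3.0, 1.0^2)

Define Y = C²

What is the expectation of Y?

E[C²] = Var(C) + (E[C])² = 1 + 9 = 10

10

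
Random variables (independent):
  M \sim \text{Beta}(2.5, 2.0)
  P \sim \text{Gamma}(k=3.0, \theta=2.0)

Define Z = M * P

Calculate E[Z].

For independent RVs: E[XY] = E[X]*E[Y]
E[M] = 0.55555556
E[P] = 6
E[Z] = 0.55555556 * 6 = 3.3333333

3.3333333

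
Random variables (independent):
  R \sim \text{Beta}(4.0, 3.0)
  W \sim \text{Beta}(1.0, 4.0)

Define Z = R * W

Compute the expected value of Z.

For independent RVs: E[XY] = E[X]*E[Y]
E[R] = 0.57142857
E[W] = 0.2
E[Z] = 0.57142857 * 0.2 = 0.11428571

0.11428571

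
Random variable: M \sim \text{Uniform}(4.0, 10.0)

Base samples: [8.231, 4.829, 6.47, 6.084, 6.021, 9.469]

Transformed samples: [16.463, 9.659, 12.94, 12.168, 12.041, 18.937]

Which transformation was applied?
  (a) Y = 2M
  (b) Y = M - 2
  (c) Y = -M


Checking option (a) Y = 2M:
  M = 8.231 -> Y = 16.463 ✓
  M = 4.829 -> Y = 9.659 ✓
  M = 6.47 -> Y = 12.94 ✓
All samples match this transformation.

(a) 2M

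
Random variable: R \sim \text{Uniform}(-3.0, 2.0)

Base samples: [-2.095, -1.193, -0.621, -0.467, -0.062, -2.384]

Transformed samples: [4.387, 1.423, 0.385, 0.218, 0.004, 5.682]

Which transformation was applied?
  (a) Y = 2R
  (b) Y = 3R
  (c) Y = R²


Checking option (c) Y = R²:
  R = -2.095 -> Y = 4.387 ✓
  R = -1.193 -> Y = 1.423 ✓
  R = -0.621 -> Y = 0.385 ✓
All samples match this transformation.

(c) R²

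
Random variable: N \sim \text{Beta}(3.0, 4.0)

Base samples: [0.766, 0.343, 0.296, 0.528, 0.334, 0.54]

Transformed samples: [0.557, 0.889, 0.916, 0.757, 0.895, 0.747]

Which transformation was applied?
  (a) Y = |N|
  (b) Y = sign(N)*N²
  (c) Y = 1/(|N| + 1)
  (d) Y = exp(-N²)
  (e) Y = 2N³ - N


Checking option (d) Y = exp(-N²):
  N = 0.766 -> Y = 0.557 ✓
  N = 0.343 -> Y = 0.889 ✓
  N = 0.296 -> Y = 0.916 ✓
All samples match this transformation.

(d) exp(-N²)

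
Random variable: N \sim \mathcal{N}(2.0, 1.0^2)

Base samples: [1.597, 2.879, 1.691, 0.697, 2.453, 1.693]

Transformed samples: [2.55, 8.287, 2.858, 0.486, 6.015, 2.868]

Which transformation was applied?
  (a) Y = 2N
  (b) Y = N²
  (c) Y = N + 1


Checking option (b) Y = N²:
  N = 1.597 -> Y = 2.55 ✓
  N = 2.879 -> Y = 8.287 ✓
  N = 1.691 -> Y = 2.858 ✓
All samples match this transformation.

(b) N²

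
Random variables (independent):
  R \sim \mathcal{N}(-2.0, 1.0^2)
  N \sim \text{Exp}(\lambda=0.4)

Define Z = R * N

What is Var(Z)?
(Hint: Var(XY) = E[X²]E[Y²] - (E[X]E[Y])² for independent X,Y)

Var(XY) = E[X²]E[Y²] - (E[X]E[Y])²
E[R] = -2, Var(R) = 1
E[N] = 2.5, Var(N) = 6.25
E[R²] = 1 + (-2)² = 5
E[N²] = 6.25 + 2.5² = 12.5
Var(Z) = 5*12.5 - (-2*2.5)²
= 62.5 - 25 = 37.5

37.5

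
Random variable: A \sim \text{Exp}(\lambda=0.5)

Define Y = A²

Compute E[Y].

E[A²] = Var(A) + (E[A])² = 4 + 4 = 8

8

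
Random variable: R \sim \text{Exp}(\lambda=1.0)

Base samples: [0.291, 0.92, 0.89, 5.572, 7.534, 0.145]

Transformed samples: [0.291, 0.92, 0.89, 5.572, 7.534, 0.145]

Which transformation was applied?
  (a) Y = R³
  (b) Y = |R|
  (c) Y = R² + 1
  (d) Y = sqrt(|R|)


Checking option (b) Y = |R|:
  R = 0.291 -> Y = 0.291 ✓
  R = 0.92 -> Y = 0.92 ✓
  R = 0.89 -> Y = 0.89 ✓
All samples match this transformation.

(b) |R|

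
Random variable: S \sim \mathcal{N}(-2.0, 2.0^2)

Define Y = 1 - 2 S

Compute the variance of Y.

For Y = aS + b: Var(Y) = a² * Var(S)
Var(S) = 2.0^2 = 4
Var(Y) = (-2)² * 4 = 4 * 4 = 16

16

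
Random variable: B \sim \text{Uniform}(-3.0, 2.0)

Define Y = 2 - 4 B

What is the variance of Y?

For Y = aB + b: Var(Y) = a² * Var(B)
Var(B) = (2 + 3)^2/12 = 2.0833333
Var(Y) = (-4)² * 2.0833333 = 16 * 2.0833333 = 33.333333

33.333333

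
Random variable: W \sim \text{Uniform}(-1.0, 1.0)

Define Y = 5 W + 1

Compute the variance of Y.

For Y = aW + b: Var(Y) = a² * Var(W)
Var(W) = (1 + 1)^2/12 = 0.33333333
Var(Y) = 5² * 0.33333333 = 25 * 0.33333333 = 8.3333333

8.3333333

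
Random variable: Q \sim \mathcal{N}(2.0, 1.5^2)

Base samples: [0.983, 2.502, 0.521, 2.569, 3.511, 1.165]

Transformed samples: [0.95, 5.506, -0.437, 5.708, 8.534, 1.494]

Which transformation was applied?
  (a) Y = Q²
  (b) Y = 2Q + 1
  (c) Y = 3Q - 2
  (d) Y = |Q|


Checking option (c) Y = 3Q - 2:
  Q = 0.983 -> Y = 0.95 ✓
  Q = 2.502 -> Y = 5.506 ✓
  Q = 0.521 -> Y = -0.437 ✓
All samples match this transformation.

(c) 3Q - 2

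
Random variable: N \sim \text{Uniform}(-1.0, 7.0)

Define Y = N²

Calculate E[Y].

Using E[X²] = Var(X) + (E[X])²:
E[N] = 3
Var(N) = (7 + 1)^2/12 = 5.3333333
E[N²] = 5.3333333 + 3² = 5.3333333 + 9 = 14.333333

14.333333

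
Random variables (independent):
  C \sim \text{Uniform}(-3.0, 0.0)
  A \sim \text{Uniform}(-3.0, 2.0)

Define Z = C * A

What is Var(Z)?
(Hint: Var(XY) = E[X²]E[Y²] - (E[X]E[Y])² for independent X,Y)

Var(XY) = E[X²]E[Y²] - (E[X]E[Y])²
E[C] = -1.5, Var(C) = 0.75
E[A] = -0.5, Var(A) = 2.0833333
E[C²] = 0.75 + (-1.5)² = 3
E[A²] = 2.0833333 + (-0.5)² = 2.3333333
Var(Z) = 3*2.3333333 - (-1.5*(-0.5))²
= 7 - 0.5625 = 6.4375

6.4375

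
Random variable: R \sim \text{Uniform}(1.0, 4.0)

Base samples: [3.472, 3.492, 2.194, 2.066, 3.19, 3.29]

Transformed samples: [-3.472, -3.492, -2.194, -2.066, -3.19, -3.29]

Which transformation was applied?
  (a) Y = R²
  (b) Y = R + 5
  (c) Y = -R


Checking option (c) Y = -R:
  R = 3.472 -> Y = -3.472 ✓
  R = 3.492 -> Y = -3.492 ✓
  R = 2.194 -> Y = -2.194 ✓
All samples match this transformation.

(c) -R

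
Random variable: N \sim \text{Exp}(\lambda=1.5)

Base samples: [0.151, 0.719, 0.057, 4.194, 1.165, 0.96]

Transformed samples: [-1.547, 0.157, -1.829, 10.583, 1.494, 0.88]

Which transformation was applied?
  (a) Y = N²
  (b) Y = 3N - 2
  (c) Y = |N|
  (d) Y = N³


Checking option (b) Y = 3N - 2:
  N = 0.151 -> Y = -1.547 ✓
  N = 0.719 -> Y = 0.157 ✓
  N = 0.057 -> Y = -1.829 ✓
All samples match this transformation.

(b) 3N - 2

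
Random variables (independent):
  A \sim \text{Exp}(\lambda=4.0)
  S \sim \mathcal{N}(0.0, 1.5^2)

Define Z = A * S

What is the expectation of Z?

For independent RVs: E[XY] = E[X]*E[Y]
E[A] = 0.25
E[S] = 0
E[Z] = 0.25 * 0 = 0

0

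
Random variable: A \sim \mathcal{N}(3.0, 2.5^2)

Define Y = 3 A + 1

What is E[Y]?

For Y = 3A + 1:
E[Y] = 3 * E[A] + 1
E[A] = 3.0 = 3
E[Y] = 3 * 3 + 1 = 10

10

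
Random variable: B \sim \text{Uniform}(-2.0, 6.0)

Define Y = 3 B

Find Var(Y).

For Y = aB + b: Var(Y) = a² * Var(B)
Var(B) = (6 + 2)^2/12 = 5.3333333
Var(Y) = 3² * 5.3333333 = 9 * 5.3333333 = 48

48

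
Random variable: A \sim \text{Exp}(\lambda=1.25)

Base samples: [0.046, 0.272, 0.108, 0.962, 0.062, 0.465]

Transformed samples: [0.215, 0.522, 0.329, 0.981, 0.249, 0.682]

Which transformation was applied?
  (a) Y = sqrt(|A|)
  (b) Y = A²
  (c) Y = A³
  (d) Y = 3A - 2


Checking option (a) Y = sqrt(|A|):
  A = 0.046 -> Y = 0.215 ✓
  A = 0.272 -> Y = 0.522 ✓
  A = 0.108 -> Y = 0.329 ✓
All samples match this transformation.

(a) sqrt(|A|)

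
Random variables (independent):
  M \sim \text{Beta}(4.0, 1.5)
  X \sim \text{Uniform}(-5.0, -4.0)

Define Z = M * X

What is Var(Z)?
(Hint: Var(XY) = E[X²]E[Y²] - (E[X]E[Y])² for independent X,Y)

Var(XY) = E[X²]E[Y²] - (E[X]E[Y])²
E[M] = 0.72727273, Var(M) = 0.03051494
E[X] = -4.5, Var(X) = 0.083333333
E[M²] = 0.03051494 + 0.72727273² = 0.55944056
E[X²] = 0.083333333 + (-4.5)² = 20.333333
Var(Z) = 0.55944056*20.333333 - (0.72727273*(-4.5))²
= 11.375291 - 10.710744 = 0.66454757

0.66454757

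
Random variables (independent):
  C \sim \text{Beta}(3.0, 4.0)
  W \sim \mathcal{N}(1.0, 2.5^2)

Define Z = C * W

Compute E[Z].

For independent RVs: E[XY] = E[X]*E[Y]
E[C] = 0.42857143
E[W] = 1
E[Z] = 0.42857143 * 1 = 0.42857143

0.42857143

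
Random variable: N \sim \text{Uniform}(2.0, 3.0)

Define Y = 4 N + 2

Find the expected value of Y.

For Y = 4N + 2:
E[Y] = 4 * E[N] + 2
E[N] = (2 + 3)/2 = 2.5
E[Y] = 4 * 2.5 + 2 = 12

12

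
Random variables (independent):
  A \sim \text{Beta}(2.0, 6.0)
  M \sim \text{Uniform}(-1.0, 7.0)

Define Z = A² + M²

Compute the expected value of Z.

E[Z] = E[A²] + E[M²]
E[A²] = Var(A) + E[A]² = 0.020833333 + 0.0625 = 0.083333333
E[M²] = Var(M) + E[M]² = 5.3333333 + 9 = 14.333333
E[Z] = 0.083333333 + 14.333333 = 14.416667

14.416667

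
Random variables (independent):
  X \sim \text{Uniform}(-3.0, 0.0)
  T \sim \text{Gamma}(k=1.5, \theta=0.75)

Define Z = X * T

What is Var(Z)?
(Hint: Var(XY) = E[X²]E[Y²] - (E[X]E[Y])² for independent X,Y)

Var(XY) = E[X²]E[Y²] - (E[X]E[Y])²
E[X] = -1.5, Var(X) = 0.75
E[T] = 1.125, Var(T) = 0.84375
E[X²] = 0.75 + (-1.5)² = 3
E[T²] = 0.84375 + 1.125² = 2.109375
Var(Z) = 3*2.109375 - (-1.5*1.125)²
= 6.328125 - 2.8476562 = 3.4804688

3.4804688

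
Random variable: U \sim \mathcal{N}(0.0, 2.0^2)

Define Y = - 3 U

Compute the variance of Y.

For Y = aU + b: Var(Y) = a² * Var(U)
Var(U) = 2.0^2 = 4
Var(Y) = (-3)² * 4 = 9 * 4 = 36

36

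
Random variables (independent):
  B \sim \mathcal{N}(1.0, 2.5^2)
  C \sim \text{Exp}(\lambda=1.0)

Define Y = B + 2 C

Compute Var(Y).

For independent RVs: Var(aX + bY) = a²Var(X) + b²Var(Y)
Var(B) = 6.25
Var(C) = 1
Var(Y) = 1²*6.25 + 2²*1
= 1*6.25 + 4*1 = 10.25

10.25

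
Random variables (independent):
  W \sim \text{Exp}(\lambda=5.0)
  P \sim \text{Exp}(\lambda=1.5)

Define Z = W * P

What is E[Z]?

For independent RVs: E[XY] = E[X]*E[Y]
E[W] = 0.2
E[P] = 0.66666667
E[Z] = 0.2 * 0.66666667 = 0.13333333

0.13333333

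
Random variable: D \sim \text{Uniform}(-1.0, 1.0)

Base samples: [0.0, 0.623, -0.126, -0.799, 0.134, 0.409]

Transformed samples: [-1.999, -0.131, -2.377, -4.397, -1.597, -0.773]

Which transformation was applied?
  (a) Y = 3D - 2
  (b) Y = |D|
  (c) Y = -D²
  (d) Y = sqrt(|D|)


Checking option (a) Y = 3D - 2:
  D = 0.0 -> Y = -1.999 ✓
  D = 0.623 -> Y = -0.131 ✓
  D = -0.126 -> Y = -2.377 ✓
All samples match this transformation.

(a) 3D - 2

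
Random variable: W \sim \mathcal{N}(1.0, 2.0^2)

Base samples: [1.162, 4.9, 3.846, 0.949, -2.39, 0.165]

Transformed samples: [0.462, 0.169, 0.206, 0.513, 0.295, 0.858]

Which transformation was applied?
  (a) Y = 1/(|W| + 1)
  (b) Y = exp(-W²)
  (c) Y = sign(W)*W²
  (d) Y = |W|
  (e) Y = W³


Checking option (a) Y = 1/(|W| + 1):
  W = 1.162 -> Y = 0.462 ✓
  W = 4.9 -> Y = 0.169 ✓
  W = 3.846 -> Y = 0.206 ✓
All samples match this transformation.

(a) 1/(|W| + 1)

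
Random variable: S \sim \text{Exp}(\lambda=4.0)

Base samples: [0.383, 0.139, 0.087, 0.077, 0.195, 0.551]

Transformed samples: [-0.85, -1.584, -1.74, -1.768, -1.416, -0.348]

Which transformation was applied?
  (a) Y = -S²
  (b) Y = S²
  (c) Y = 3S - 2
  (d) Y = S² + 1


Checking option (c) Y = 3S - 2:
  S = 0.383 -> Y = -0.85 ✓
  S = 0.139 -> Y = -1.584 ✓
  S = 0.087 -> Y = -1.74 ✓
All samples match this transformation.

(c) 3S - 2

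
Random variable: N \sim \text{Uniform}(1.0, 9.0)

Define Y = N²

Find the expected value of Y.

E[N²] = Var(N) + (E[N])² = 5.3333333 + 25 = 30.333333

30.333333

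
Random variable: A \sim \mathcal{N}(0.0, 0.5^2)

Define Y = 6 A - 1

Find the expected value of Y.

For Y = 6A - 1:
E[Y] = 6 * E[A] - 1
E[A] = 0.0 = 0
E[Y] = 6 * 0 - 1 = -1

-1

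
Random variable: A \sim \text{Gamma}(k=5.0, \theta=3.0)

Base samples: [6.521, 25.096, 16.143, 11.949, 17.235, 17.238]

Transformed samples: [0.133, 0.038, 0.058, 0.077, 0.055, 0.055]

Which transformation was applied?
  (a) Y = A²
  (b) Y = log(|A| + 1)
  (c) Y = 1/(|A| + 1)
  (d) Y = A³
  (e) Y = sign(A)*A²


Checking option (c) Y = 1/(|A| + 1):
  A = 6.521 -> Y = 0.133 ✓
  A = 25.096 -> Y = 0.038 ✓
  A = 16.143 -> Y = 0.058 ✓
All samples match this transformation.

(c) 1/(|A| + 1)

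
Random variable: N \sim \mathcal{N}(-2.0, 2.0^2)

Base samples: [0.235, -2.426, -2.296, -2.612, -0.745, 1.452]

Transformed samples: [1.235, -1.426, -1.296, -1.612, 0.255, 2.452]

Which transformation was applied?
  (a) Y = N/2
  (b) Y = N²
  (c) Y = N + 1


Checking option (c) Y = N + 1:
  N = 0.235 -> Y = 1.235 ✓
  N = -2.426 -> Y = -1.426 ✓
  N = -2.296 -> Y = -1.296 ✓
All samples match this transformation.

(c) N + 1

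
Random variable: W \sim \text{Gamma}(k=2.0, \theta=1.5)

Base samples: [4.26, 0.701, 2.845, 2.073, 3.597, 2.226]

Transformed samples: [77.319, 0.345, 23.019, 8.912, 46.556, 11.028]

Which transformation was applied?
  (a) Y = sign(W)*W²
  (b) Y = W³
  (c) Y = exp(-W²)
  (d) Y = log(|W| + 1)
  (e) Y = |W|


Checking option (b) Y = W³:
  W = 4.26 -> Y = 77.319 ✓
  W = 0.701 -> Y = 0.345 ✓
  W = 2.845 -> Y = 23.019 ✓
All samples match this transformation.

(b) W³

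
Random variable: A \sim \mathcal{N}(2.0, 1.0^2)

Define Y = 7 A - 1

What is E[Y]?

For Y = 7A - 1:
E[Y] = 7 * E[A] - 1
E[A] = 2.0 = 2
E[Y] = 7 * 2 - 1 = 13

13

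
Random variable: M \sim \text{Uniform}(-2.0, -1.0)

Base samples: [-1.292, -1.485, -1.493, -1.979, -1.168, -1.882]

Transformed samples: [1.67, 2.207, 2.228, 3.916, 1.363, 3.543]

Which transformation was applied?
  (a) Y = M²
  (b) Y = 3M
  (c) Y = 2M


Checking option (a) Y = M²:
  M = -1.292 -> Y = 1.67 ✓
  M = -1.485 -> Y = 2.207 ✓
  M = -1.493 -> Y = 2.228 ✓
All samples match this transformation.

(a) M²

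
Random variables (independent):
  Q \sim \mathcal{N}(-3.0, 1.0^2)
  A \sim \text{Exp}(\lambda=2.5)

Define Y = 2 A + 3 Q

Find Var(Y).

For independent RVs: Var(aX + bY) = a²Var(X) + b²Var(Y)
Var(Q) = 1
Var(A) = 0.16
Var(Y) = 3²*1 + 2²*0.16
= 9*1 + 4*0.16 = 9.64

9.64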